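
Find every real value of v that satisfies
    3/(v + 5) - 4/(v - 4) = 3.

Multiply both sides by (v + 5)(v - 4):
3(v - 4) - 4(v + 5) = 3(v + 5)(v - 4).
Expand and collect terms: 3v^2 + 4v - 28 = 0.
By the quadratic formula, v = (-4 +/- sqrt(352)) / 6, so v ~= 2.4603 or v ~= -3.7936.
Neither value makes a denominator zero (v != -5, v != 4), so both are valid.

v = -3.7936 or v = 2.4603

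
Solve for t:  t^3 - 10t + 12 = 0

t = -3.6458 or t = 1.6458 or t = 2

Possible rational roots are divisors of 12. Testing t = 2 gives 0, so (t - 2) is a factor.
Divide: t^3 - 10t + 12 = (t - 2)(t^2 + 2t - 6).
Apply the quadratic formula to t^2 + 2t - 6 = 0: t = (-2 +/- sqrt(28))/2, i.e. t ~= 1.6458 or t ~= -3.6458.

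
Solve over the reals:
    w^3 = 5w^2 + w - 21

Rearrange: w^3 - 5w^2 - w + 21 = 0.
Possible rational roots are divisors of 21. Testing w = 3 gives 0, so (w - 3) is a factor.
Divide: w^3 - 5w^2 - w + 21 = (w - 3)(w^2 - 2w - 7).
Apply the quadratic formula to w^2 - 2w - 7 = 0: w = (2 +/- sqrt(32))/2, i.e. w ~= 3.8284 or w ~= -1.8284.

w = -1.8284 or w = 3 or w = 3.8284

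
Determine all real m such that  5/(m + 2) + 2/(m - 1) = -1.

Multiply both sides by (m + 2)(m - 1):
5(m - 1) + 2(m + 2) = -(m + 2)(m - 1).
Expand and collect terms: -m^2 - 8m + 3 = 0.
By the quadratic formula, m = (8 +/- sqrt(76)) / -2, so m ~= -8.3589 or m ~= 0.3589.
Neither value makes a denominator zero (m != -2, m != 1), so both are valid.

m = -8.3589 or m = 0.3589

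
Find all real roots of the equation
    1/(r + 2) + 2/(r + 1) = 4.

Multiply both sides by (r + 2)(r + 1):
(r + 1) + 2(r + 2) = 4(r + 2)(r + 1).
Expand and collect terms: 4r^2 + 9r + 3 = 0.
By the quadratic formula, r = (-9 +/- sqrt(33)) / 8, so r ~= -0.4069 or r ~= -1.8431.
Neither value makes a denominator zero (r != -2, r != -1), so both are valid.

r = -1.8431 or r = -0.4069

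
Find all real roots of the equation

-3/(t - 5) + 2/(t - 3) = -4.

Multiply both sides by (t - 5)(t - 3):
-3(t - 3) + 2(t - 5) = -4(t - 5)(t - 3).
Expand and collect terms: -4t² + 33t - 59 = 0.
By the quadratic formula, t = (-33 ± √145) / -8, so t ≈ 2.6198 or t ≈ 5.6302.
Neither value makes a denominator zero (t ≠ 5, t ≠ 3), so both are valid.

t = 2.6198 or t = 5.6302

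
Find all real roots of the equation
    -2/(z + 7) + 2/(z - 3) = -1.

z = -4.2361 or z = 0.2361

Multiply both sides by (z + 7)(z - 3):
-2(z - 3) + 2(z + 7) = -(z + 7)(z - 3).
Expand and collect terms: -z² - 4z + 1 = 0.
By the quadratic formula, z = (4 ± √20) / -2, so z ≈ -4.2361 or z ≈ 0.2361.
Neither value makes a denominator zero (z ≠ -7, z ≠ 3), so both are valid.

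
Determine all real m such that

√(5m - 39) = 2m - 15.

m = 8 or m = 8.25

Square both sides: 5m - 39 = (2m - 15)².
Expand and rearrange: 4m² - 65m + 264 = 0.
Solving gives m = 8.25 or m = 8.
Check each candidate in the original equation:
  m = 8.25: √(2.25) = 1.5, while 2m - 15 = 1.5 — valid.
  m = 8: √(1) = 1, while 2m - 15 = 1 — valid.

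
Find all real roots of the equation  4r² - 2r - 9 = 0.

Discriminant: (-2)² − 4·4·(-9) = 148.
Quadratic formula: r = (2 ± √148) / 8.
So r = 1/4 + √(37)/4 ≈ 1.7707 or r = 1/4 - √(37)/4 ≈ -1.2707.

r = -1.2707 or r = 1.7707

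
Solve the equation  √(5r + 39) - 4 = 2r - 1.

Isolate the radical: √(5r + 39) = 2r + 3.
Square both sides: 5r + 39 = (2r + 3)².
Expand and rearrange: 4r² + 7r - 30 = 0.
Solving gives r = 2 or r = -3.75.
Check each candidate in the original equation:
  r = 2: √(49) = 7, while 2r + 3 = 7 — valid.
  r = -3.75: √(20.25) = 4.5, while 2r + 3 = -4.5 — extraneous.

r = 2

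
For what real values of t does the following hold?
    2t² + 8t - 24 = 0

t = -6 or t = 2

Factor: 2(t - 2)(t + 6) = 0.
So t = 2 or t = -6.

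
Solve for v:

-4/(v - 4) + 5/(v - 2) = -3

v = 0.8264 or v = 4.8403

Multiply both sides by (v - 4)(v - 2):
-4(v - 2) + 5(v - 4) = -3(v - 4)(v - 2).
Expand and collect terms: -3v² + 17v - 12 = 0.
By the quadratic formula, v = (-17 ± √145) / -6, so v ≈ 0.8264 or v ≈ 4.8403.
Neither value makes a denominator zero (v ≠ 4, v ≠ 2), so both are valid.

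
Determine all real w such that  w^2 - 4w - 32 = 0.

w = -4 or w = 8

Factor: (w + 4)(w - 8) = 0.
So w = -4 or w = 8.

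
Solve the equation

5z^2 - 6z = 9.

Rearrange to standard form: 5z^2 - 6z - 9 = 0.
Discriminant: (-6)^2 - 4*5*(-9) = 216.
Quadratic formula: z = (6 +/- sqrt(216)) / 10.
So z = 3/5 + 3*sqrt(6)/5 ~= 2.0697 or z = 3/5 - 3*sqrt(6)/5 ~= -0.8697.

z = -0.8697 or z = 2.0697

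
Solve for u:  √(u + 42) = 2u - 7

u = 7

Square both sides: u + 42 = (2u - 7)².
Expand and rearrange: 4u² - 29u + 7 = 0.
Solving gives u = 7 or u = 0.25.
Check each candidate in the original equation:
  u = 7: √(49) = 7, while 2u - 7 = 7 — valid.
  u = 0.25: √(42.25) = 6.5, while 2u - 7 = -6.5 — extraneous.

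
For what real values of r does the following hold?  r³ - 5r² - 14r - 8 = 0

Possible rational roots are divisors of -8. Testing r = -1 gives 0, so (r + 1) is a factor.
Divide: r³ - 5r² - 14r - 8 = (r + 1)(r² - 6r - 8).
Apply the quadratic formula to r² - 6r - 8 = 0: r = (6 ± √68)/2, i.e. r ≈ 7.1231 or r ≈ -1.1231.

r = -1.1231 or r = -1 or r = 7.1231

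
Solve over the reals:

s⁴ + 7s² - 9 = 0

s = -1.0535 or s = 1.0535

Let u = s². The equation becomes u² + 7u - 9 = 0.
By the quadratic formula, u = -7/2 + √(85)/2 or u = -√(85)/2 - 7/2.
s² = -7/2 + √(85)/2 gives s = ±√(-7/2 + √(85)/2) ≈ ±1.0535.
s² = -√(85)/2 - 7/2 < 0 has no real solution.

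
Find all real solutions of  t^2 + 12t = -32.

t = -8 or t = -4

Bring every term to one side: t^2 + 12t + 32 = 0.
Factor: (t + 4)(t + 8) = 0.
So t = -4 or t = -8.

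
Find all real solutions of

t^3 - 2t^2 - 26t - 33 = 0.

Possible rational roots are divisors of -33. Testing t = -3 gives 0, so (t + 3) is a factor.
Divide: t^3 - 2t^2 - 26t - 33 = (t + 3)(t^2 - 5t - 11).
Apply the quadratic formula to t^2 - 5t - 11 = 0: t = (5 +/- sqrt(69))/2, i.e. t ~= 6.6533 or t ~= -1.6533.

t = -3 or t = -1.6533 or t = 6.6533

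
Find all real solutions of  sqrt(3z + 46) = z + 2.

z = 6

Square both sides: 3z + 46 = (z + 2)^2.
Expand and rearrange: z^2 + z - 42 = 0.
Solving gives z = 6 or z = -7.
Check each candidate in the original equation:
  z = 6: sqrt(64) = 8, while z + 2 = 8 — valid.
  z = -7: sqrt(25) = 5, while z + 2 = -5 — extraneous.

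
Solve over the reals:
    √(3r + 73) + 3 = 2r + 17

Isolate the radical: √(3r + 73) = 2r + 14.
Square both sides: 3r + 73 = (2r + 14)².
Expand and rearrange: 4r² + 53r + 123 = 0.
Solving gives r = -3 or r = -10.25.
Check each candidate in the original equation:
  r = -3: √(64) = 8, while 2r + 14 = 8 — valid.
  r = -10.25: √(42.25) = 6.5, while 2r + 14 = -6.5 — extraneous.

r = -3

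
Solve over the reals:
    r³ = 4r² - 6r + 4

r = 2

Rearrange: r³ - 4r² + 6r - 4 = 0.
Possible rational roots are divisors of -4. Testing r = 2 gives 0, so (r - 2) is a factor.
Divide: r³ - 4r² + 6r - 4 = (r - 2)(r² - 2r + 2).
The quadratic r² - 2r + 2 has discriminant -4 < 0, so no further real roots.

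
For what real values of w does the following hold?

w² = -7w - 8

w = -5.5616 or w = -1.4384

Rearrange to standard form: w² + 7w + 8 = 0.
Discriminant: (7)² − 4·1·8 = 17.
Quadratic formula: w = (-7 ± √17) / 2.
So w = -7/2 + √(17)/2 ≈ -1.4384 or w = -7/2 - √(17)/2 ≈ -5.5616.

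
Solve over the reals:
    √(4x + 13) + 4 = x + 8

x = -3 or x = -1

Isolate the radical: √(4x + 13) = x + 4.
Square both sides: 4x + 13 = (x + 4)².
Expand and rearrange: x² + 4x + 3 = 0.
Solving gives x = -1 or x = -3.
Check each candidate in the original equation:
  x = -1: √(9) = 3, while x + 4 = 3 — valid.
  x = -3: √(1) = 1, while x + 4 = 1 — valid.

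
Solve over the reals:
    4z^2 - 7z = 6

z = -0.6302 or z = 2.3802

Rearrange to standard form: 4z^2 - 7z - 6 = 0.
Discriminant: (-7)^2 - 4*4*(-6) = 145.
Quadratic formula: z = (7 +/- sqrt(145)) / 8.
So z = 7/8 + sqrt(145)/8 ~= 2.3802 or z = 7/8 - sqrt(145)/8 ~= -0.6302.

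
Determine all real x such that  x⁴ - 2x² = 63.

Let u = x². The equation becomes u² - 2u - 63 = 0.
Factor: (u - 9)(u + 7) = 0, so u = 9 or u = -7.
x² = 9 gives x = ±3.
x² = -7 < 0 has no real solution.

x = -3 or x = 3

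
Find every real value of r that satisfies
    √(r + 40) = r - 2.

r = 9

Square both sides: r + 40 = (r - 2)².
Expand and rearrange: r² - 5r - 36 = 0.
Solving gives r = 9 or r = -4.
Check each candidate in the original equation:
  r = 9: √(49) = 7, while r - 2 = 7 — valid.
  r = -4: √(36) = 6, while r - 2 = -6 — extraneous.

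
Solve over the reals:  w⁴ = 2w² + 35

w = -2.6458 or w = 2.6458

Let u = w². The equation becomes u² - 2u - 35 = 0.
Factor: (u - 7)(u + 5) = 0, so u = 7 or u = -5.
w² = 7 gives w = ±√(7) ≈ ±2.6458.
w² = -5 < 0 has no real solution.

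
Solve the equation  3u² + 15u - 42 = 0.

u = -7 or u = 2

Factor: 3(u - 2)(u + 7) = 0.
So u = 2 or u = -7.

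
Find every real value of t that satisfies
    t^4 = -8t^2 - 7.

Let u = t^2. The equation becomes u^2 + 8u + 7 = 0.
Factor: (u + 7)(u + 1) = 0, so u = -7 or u = -1.
t^2 = -7 < 0 has no real solution.
t^2 = -1 < 0 has no real solution.

No real solutions.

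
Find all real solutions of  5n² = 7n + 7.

Rearrange to standard form: 5n² - 7n - 7 = 0.
Discriminant: (-7)² − 4·5·(-7) = 189.
Quadratic formula: n = (7 ± √189) / 10.
So n = 7/10 + 3·√(21)/10 ≈ 2.0748 or n = 7/10 - 3·√(21)/10 ≈ -0.6748.

n = -0.6748 or n = 2.0748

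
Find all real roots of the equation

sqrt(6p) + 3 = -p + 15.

Isolate the radical: sqrt(6p) = -p + 12.
Square both sides: 6p = (-p + 12)^2.
Expand and rearrange: p^2 - 30p + 144 = 0.
Solving gives p = 24 or p = 6.
Check each candidate in the original equation:
  p = 24: sqrt(144) = 12, while -p + 12 = -12 — extraneous.
  p = 6: sqrt(36) = 6, while -p + 12 = 6 — valid.

p = 6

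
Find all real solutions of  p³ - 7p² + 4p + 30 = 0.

p = -1.6458 or p = 3.6458 or p = 5

Possible rational roots are divisors of 30. Testing p = 5 gives 0, so (p - 5) is a factor.
Divide: p³ - 7p² + 4p + 30 = (p - 5)(p² - 2p - 6).
Apply the quadratic formula to p² - 2p - 6 = 0: p = (2 ± √28)/2, i.e. p ≈ 3.6458 or p ≈ -1.6458.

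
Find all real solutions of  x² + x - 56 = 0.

Factor: (x - 7)(x + 8) = 0.
So x = 7 or x = -8.

x = -8 or x = 7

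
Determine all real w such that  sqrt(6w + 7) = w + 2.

w = -1 or w = 3

Square both sides: 6w + 7 = (w + 2)^2.
Expand and rearrange: w^2 - 2w - 3 = 0.
Solving gives w = 3 or w = -1.
Check each candidate in the original equation:
  w = 3: sqrt(25) = 5, while w + 2 = 5 — valid.
  w = -1: sqrt(1) = 1, while w + 2 = 1 — valid.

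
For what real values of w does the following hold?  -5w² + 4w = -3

w = -0.4718 or w = 1.2718

Rearrange to standard form: -5w² + 4w + 3 = 0.
Discriminant: (4)² − 4·(-5)·3 = 76.
Quadratic formula: w = (-4 ± √76) / (-10).
So w = 2/5 - √(19)/5 ≈ -0.4718 or w = 2/5 + √(19)/5 ≈ 1.2718.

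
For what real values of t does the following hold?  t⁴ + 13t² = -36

No real solutions.

Let u = t². The equation becomes u² + 13u + 36 = 0.
Factor: (u + 9)(u + 4) = 0, so u = -9 or u = -4.
t² = -9 < 0 has no real solution.
t² = -4 < 0 has no real solution.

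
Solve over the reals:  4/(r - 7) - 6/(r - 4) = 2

Multiply both sides by (r - 7)(r - 4):
4(r - 4) - 6(r - 7) = 2(r - 7)(r - 4).
Expand and collect terms: 2r² - 20r + 30 = 0.
By the quadratic formula, r = (20 ± √160) / 4, so r ≈ 8.1623 or r ≈ 1.8377.
Neither value makes a denominator zero (r ≠ 7, r ≠ 4), so both are valid.

r = 1.8377 or r = 8.1623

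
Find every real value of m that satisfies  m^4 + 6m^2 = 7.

Let u = m^2. The equation becomes u^2 + 6u - 7 = 0.
Factor: (u - 1)(u + 7) = 0, so u = 1 or u = -7.
m^2 = 1 gives m = +/-1.
m^2 = -7 < 0 has no real solution.

m = -1 or m = 1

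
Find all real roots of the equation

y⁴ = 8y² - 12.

y = -2.4495 or y = -1.4142 or y = 1.4142 or y = 2.4495

Let u = y². The equation becomes u² - 8u + 12 = 0.
Factor: (u - 6)(u - 2) = 0, so u = 6 or u = 2.
y² = 6 gives y = ±√(6) ≈ ±2.4495.
y² = 2 gives y = ±√(2) ≈ ±1.4142.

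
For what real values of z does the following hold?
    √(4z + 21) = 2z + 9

Square both sides: 4z + 21 = (2z + 9)².
Expand and rearrange: 4z² + 32z + 60 = 0.
Solving gives z = -3 or z = -5.
Check each candidate in the original equation:
  z = -3: √(9) = 3, while 2z + 9 = 3 — valid.
  z = -5: √(1) = 1, while 2z + 9 = -1 — extraneous.

z = -3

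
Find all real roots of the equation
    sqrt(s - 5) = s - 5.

Square both sides: s - 5 = (s - 5)^2.
Expand and rearrange: s^2 - 11s + 30 = 0.
Solving gives s = 6 or s = 5.
Check each candidate in the original equation:
  s = 6: sqrt(1) = 1, while s - 5 = 1 — valid.
  s = 5: sqrt(0) = 0, while s - 5 = 0 — valid.

s = 5 or s = 6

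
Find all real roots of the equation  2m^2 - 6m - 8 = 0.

Factor: 2(m + 1)(m - 4) = 0.
So m = -1 or m = 4.

m = -1 or m = 4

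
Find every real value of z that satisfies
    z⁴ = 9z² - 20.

Let u = z². The equation becomes u² - 9u + 20 = 0.
Factor: (u - 4)(u - 5) = 0, so u = 4 or u = 5.
z² = 4 gives z = ±2.
z² = 5 gives z = ±√(5) ≈ ±2.2361.

z = -2.2361 or z = -2 or z = 2 or z = 2.2361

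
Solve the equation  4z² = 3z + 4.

z = -0.693 or z = 1.443

Rearrange to standard form: 4z² - 3z - 4 = 0.
Discriminant: (-3)² − 4·4·(-4) = 73.
Quadratic formula: z = (3 ± √73) / 8.
So z = 3/8 + √(73)/8 ≈ 1.443 or z = 3/8 - √(73)/8 ≈ -0.693.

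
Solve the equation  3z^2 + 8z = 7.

z = -3.3609 or z = 0.6943

Rearrange to standard form: 3z^2 + 8z - 7 = 0.
Discriminant: (8)^2 - 4*3*(-7) = 148.
Quadratic formula: z = (-8 +/- sqrt(148)) / 6.
So z = -4/3 + sqrt(37)/3 ~= 0.6943 or z = -sqrt(37)/3 - 4/3 ~= -3.3609.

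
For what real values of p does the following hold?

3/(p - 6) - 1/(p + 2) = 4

p = -2.2291 or p = 6.7291

Multiply both sides by (p - 6)(p + 2):
3(p + 2) - (p - 6) = 4(p - 6)(p + 2).
Expand and collect terms: 4p^2 - 18p - 60 = 0.
By the quadratic formula, p = (18 +/- sqrt(1284)) / 8, so p ~= 6.7291 or p ~= -2.2291.
Neither value makes a denominator zero (p != 6, p != -2), so both are valid.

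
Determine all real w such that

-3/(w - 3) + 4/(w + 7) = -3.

w = -8.2243 or w = 3.8909

Multiply both sides by (w - 3)(w + 7):
-3(w + 7) + 4(w - 3) = -3(w - 3)(w + 7).
Expand and collect terms: -3w^2 - 13w + 96 = 0.
By the quadratic formula, w = (13 +/- sqrt(1321)) / -6, so w ~= -8.2243 or w ~= 3.8909.
Neither value makes a denominator zero (w != 3, w != -7), so both are valid.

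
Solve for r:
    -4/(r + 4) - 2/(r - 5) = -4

Multiply both sides by (r + 4)(r - 5):
-4(r - 5) - 2(r + 4) = -4(r + 4)(r - 5).
Expand and collect terms: -4r² + 10r + 68 = 0.
By the quadratic formula, r = (-10 ± √1188) / -8, so r ≈ -3.0584 or r ≈ 5.5584.
Neither value makes a denominator zero (r ≠ -4, r ≠ 5), so both are valid.

r = -3.0584 or r = 5.5584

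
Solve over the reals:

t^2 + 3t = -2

t = -2 or t = -1

Bring every term to one side: t^2 + 3t + 2 = 0.
Factor: (t + 1)(t + 2) = 0.
So t = -1 or t = -2.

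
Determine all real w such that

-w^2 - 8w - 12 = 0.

w = -6 or w = -2

Factor: -1(w + 6)(w + 2) = 0.
So w = -6 or w = -2.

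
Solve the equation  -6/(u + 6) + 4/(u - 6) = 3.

u = -7.8241 or u = 7.1574

Multiply both sides by (u + 6)(u - 6):
-6(u - 6) + 4(u + 6) = 3(u + 6)(u - 6).
Expand and collect terms: 3u^2 + 2u - 168 = 0.
By the quadratic formula, u = (-2 +/- sqrt(2020)) / 6, so u ~= 7.1574 or u ~= -7.8241.
Neither value makes a denominator zero (u != -6, u != 6), so both are valid.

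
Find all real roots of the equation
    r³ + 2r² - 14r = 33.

r = -3 or r = -2.8541 or r = 3.8541

Rearrange: r³ + 2r² - 14r - 33 = 0.
Possible rational roots are divisors of -33. Testing r = -3 gives 0, so (r + 3) is a factor.
Divide: r³ + 2r² - 14r - 33 = (r + 3)(r² - r - 11).
Apply the quadratic formula to r² - r - 11 = 0: r = (1 ± √45)/2, i.e. r ≈ 3.8541 or r ≈ -2.8541.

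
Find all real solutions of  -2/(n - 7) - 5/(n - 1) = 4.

Multiply both sides by (n - 7)(n - 1):
-2(n - 1) - 5(n - 7) = 4(n - 7)(n - 1).
Expand and collect terms: 4n^2 - 25n - 9 = 0.
By the quadratic formula, n = (25 +/- sqrt(769)) / 8, so n ~= 6.5914 or n ~= -0.3414.
Neither value makes a denominator zero (n != 7, n != 1), so both are valid.

n = -0.3414 or n = 6.5914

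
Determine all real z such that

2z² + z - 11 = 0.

Discriminant: (1)² − 4·2·(-11) = 89.
Quadratic formula: z = (-1 ± √89) / 4.
So z = -1/4 + √(89)/4 ≈ 2.1085 or z = -√(89)/4 - 1/4 ≈ -2.6085.

z = -2.6085 or z = 2.1085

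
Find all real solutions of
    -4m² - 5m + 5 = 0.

Discriminant: (-5)² − 4·(-4)·5 = 105.
Quadratic formula: m = (5 ± √105) / (-8).
So m = -√(105)/8 - 5/8 ≈ -1.9059 or m = -5/8 + √(105)/8 ≈ 0.6559.

m = -1.9059 or m = 0.6559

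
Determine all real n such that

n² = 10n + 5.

Rearrange to standard form: n² - 10n - 5 = 0.
Discriminant: (-10)² − 4·1·(-5) = 120.
Quadratic formula: n = (10 ± √120) / 2.
So n = 5 + √(30) ≈ 10.4772 or n = 5 - √(30) ≈ -0.4772.

n = -0.4772 or n = 10.4772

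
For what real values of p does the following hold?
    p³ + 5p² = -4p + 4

p = -3.5616 or p = -2 or p = 0.5616

Rearrange: p³ + 5p² + 4p - 4 = 0.
Possible rational roots are divisors of -4. Testing p = -2 gives 0, so (p + 2) is a factor.
Divide: p³ + 5p² + 4p - 4 = (p + 2)(p² + 3p - 2).
Apply the quadratic formula to p² + 3p - 2 = 0: p = (-3 ± √17)/2, i.e. p ≈ 0.5616 or p ≈ -3.5616.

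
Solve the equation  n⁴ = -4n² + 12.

n = -1.4142 or n = 1.4142

Let u = n². The equation becomes u² + 4u - 12 = 0.
Factor: (u - 2)(u + 6) = 0, so u = 2 or u = -6.
n² = 2 gives n = ±√(2) ≈ ±1.4142.
n² = -6 < 0 has no real solution.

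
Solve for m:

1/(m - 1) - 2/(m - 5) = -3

m = 0.7115 or m = 5.6218

Multiply both sides by (m - 1)(m - 5):
(m - 5) - 2(m - 1) = -3(m - 1)(m - 5).
Expand and collect terms: -3m² + 19m - 12 = 0.
By the quadratic formula, m = (-19 ± √217) / -6, so m ≈ 0.7115 or m ≈ 5.6218.
Neither value makes a denominator zero (m ≠ 1, m ≠ 5), so both are valid.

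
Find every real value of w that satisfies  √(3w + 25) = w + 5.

Square both sides: 3w + 25 = (w + 5)².
Expand and rearrange: w² + 7w = 0.
Solving gives w = 0 or w = -7.
Check each candidate in the original equation:
  w = 0: √(25) = 5, while w + 5 = 5 — valid.
  w = -7: √(4) = 2, while w + 5 = -2 — extraneous.

w = 0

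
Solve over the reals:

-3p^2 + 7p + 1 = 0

Discriminant: (7)^2 - 4*(-3)*1 = 61.
Quadratic formula: p = (-7 +/- sqrt(61)) / (-6).
So p = 7/6 - sqrt(61)/6 ~= -0.135 or p = 7/6 + sqrt(61)/6 ~= 2.4684.

p = -0.135 or p = 2.4684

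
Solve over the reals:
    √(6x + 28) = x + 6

Square both sides: 6x + 28 = (x + 6)².
Expand and rearrange: x² + 6x + 8 = 0.
Solving gives x = -2 or x = -4.
Check each candidate in the original equation:
  x = -2: √(16) = 4, while x + 6 = 4 — valid.
  x = -4: √(4) = 2, while x + 6 = 2 — valid.

x = -4 or x = -2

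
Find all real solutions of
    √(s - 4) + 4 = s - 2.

Isolate the radical: √(s - 4) = s - 6.
Square both sides: s - 4 = (s - 6)².
Expand and rearrange: s² - 13s + 40 = 0.
Solving gives s = 8 or s = 5.
Check each candidate in the original equation:
  s = 8: √(4) = 2, while s - 6 = 2 — valid.
  s = 5: √(1) = 1, while s - 6 = -1 — extraneous.

s = 8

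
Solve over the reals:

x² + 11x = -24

Bring every term to one side: x² + 11x + 24 = 0.
Factor: (x + 8)(x + 3) = 0.
So x = -8 or x = -3.

x = -8 or x = -3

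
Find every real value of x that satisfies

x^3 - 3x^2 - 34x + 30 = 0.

Possible rational roots are divisors of 30. Testing x = -5 gives 0, so (x + 5) is a factor.
Divide: x^3 - 3x^2 - 34x + 30 = (x + 5)(x^2 - 8x + 6).
Apply the quadratic formula to x^2 - 8x + 6 = 0: x = (8 +/- sqrt(40))/2, i.e. x ~= 7.1623 or x ~= 0.8377.

x = -5 or x = 0.8377 or x = 7.1623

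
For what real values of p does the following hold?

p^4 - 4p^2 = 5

Let u = p^2. The equation becomes u^2 - 4u - 5 = 0.
Factor: (u - 5)(u + 1) = 0, so u = 5 or u = -1.
p^2 = 5 gives p = +/-sqrt(5) ~= +/-2.2361.
p^2 = -1 < 0 has no real solution.

p = -2.2361 or p = 2.2361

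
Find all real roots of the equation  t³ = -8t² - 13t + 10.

t = -5 or t = -3.5616 or t = 0.5616

Rearrange: t³ + 8t² + 13t - 10 = 0.
Possible rational roots are divisors of -10. Testing t = -5 gives 0, so (t + 5) is a factor.
Divide: t³ + 8t² + 13t - 10 = (t + 5)(t² + 3t - 2).
Apply the quadratic formula to t² + 3t - 2 = 0: t = (-3 ± √17)/2, i.e. t ≈ 0.5616 or t ≈ -3.5616.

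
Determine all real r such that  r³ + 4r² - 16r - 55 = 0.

r = -5 or r = -2.8541 or r = 3.8541

Possible rational roots are divisors of -55. Testing r = -5 gives 0, so (r + 5) is a factor.
Divide: r³ + 4r² - 16r - 55 = (r + 5)(r² - r - 11).
Apply the quadratic formula to r² - r - 11 = 0: r = (1 ± √45)/2, i.e. r ≈ 3.8541 or r ≈ -2.8541.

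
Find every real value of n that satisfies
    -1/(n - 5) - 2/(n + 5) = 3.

Multiply both sides by (n - 5)(n + 5):
-(n + 5) - 2(n - 5) = 3(n - 5)(n + 5).
Expand and collect terms: 3n^2 + 3n - 80 = 0.
By the quadratic formula, n = (-3 +/- sqrt(969)) / 6, so n ~= 4.6881 or n ~= -5.6881.
Neither value makes a denominator zero (n != 5, n != -5), so both are valid.

n = -5.6881 or n = 4.6881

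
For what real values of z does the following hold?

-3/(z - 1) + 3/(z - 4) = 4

Multiply both sides by (z - 1)(z - 4):
-3(z - 4) + 3(z - 1) = 4(z - 1)(z - 4).
Expand and collect terms: 4z^2 - 20z + 7 = 0.
By the quadratic formula, z = (20 +/- sqrt(288)) / 8, so z ~= 4.6213 or z ~= 0.3787.
Neither value makes a denominator zero (z != 1, z != 4), so both are valid.

z = 0.3787 or z = 4.6213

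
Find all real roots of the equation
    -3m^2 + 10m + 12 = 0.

m = -0.9367 or m = 4.2701

Discriminant: (10)^2 - 4*(-3)*12 = 244.
Quadratic formula: m = (-10 +/- sqrt(244)) / (-6).
So m = 5/3 - sqrt(61)/3 ~= -0.9367 or m = 5/3 + sqrt(61)/3 ~= 4.2701.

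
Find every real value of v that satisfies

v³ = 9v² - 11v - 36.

Rearrange: v³ - 9v² + 11v + 36 = 0.
Possible rational roots are divisors of 36. Testing v = 4 gives 0, so (v - 4) is a factor.
Divide: v³ - 9v² + 11v + 36 = (v - 4)(v² - 5v - 9).
Apply the quadratic formula to v² - 5v - 9 = 0: v = (5 ± √61)/2, i.e. v ≈ 6.4051 or v ≈ -1.4051.

v = -1.4051 or v = 4 or v = 6.4051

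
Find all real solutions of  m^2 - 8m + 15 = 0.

m = 3 or m = 5

Factor: (m - 3)(m - 5) = 0.
So m = 3 or m = 5.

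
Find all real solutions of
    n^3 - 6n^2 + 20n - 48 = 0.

Possible rational roots are divisors of -48. Testing n = 4 gives 0, so (n - 4) is a factor.
Divide: n^3 - 6n^2 + 20n - 48 = (n - 4)(n^2 - 2n + 12).
The quadratic n^2 - 2n + 12 has discriminant -44 < 0, so no further real roots.

n = 4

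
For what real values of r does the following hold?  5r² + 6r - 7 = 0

Discriminant: (6)² − 4·5·(-7) = 176.
Quadratic formula: r = (-6 ± √176) / 10.
So r = -3/5 + 2·√(11)/5 ≈ 0.7266 or r = -2·√(11)/5 - 3/5 ≈ -1.9266.

r = -1.9266 or r = 0.7266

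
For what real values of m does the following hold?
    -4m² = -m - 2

Rearrange to standard form: -4m² + m + 2 = 0.
Discriminant: (1)² − 4·(-4)·2 = 33.
Quadratic formula: m = (-1 ± √33) / (-8).
So m = 1/8 - √(33)/8 ≈ -0.5931 or m = 1/8 + √(33)/8 ≈ 0.8431.

m = -0.5931 or m = 0.8431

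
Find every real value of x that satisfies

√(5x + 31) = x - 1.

Square both sides: 5x + 31 = (x - 1)².
Expand and rearrange: x² - 7x - 30 = 0.
Solving gives x = 10 or x = -3.
Check each candidate in the original equation:
  x = 10: √(81) = 9, while x - 1 = 9 — valid.
  x = -3: √(16) = 4, while x - 1 = -4 — extraneous.

x = 10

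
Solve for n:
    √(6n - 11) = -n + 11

n = 6

Square both sides: 6n - 11 = (-n + 11)².
Expand and rearrange: n² - 28n + 132 = 0.
Solving gives n = 22 or n = 6.
Check each candidate in the original equation:
  n = 22: √(121) = 11, while -n + 11 = -11 — extraneous.
  n = 6: √(25) = 5, while -n + 11 = 5 — valid.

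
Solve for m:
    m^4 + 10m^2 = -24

Let u = m^2. The equation becomes u^2 + 10u + 24 = 0.
Factor: (u + 4)(u + 6) = 0, so u = -4 or u = -6.
m^2 = -4 < 0 has no real solution.
m^2 = -6 < 0 has no real solution.

No real solutions.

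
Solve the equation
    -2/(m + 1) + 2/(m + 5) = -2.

Multiply both sides by (m + 1)(m + 5):
-2(m + 5) + 2(m + 1) = -2(m + 1)(m + 5).
Expand and collect terms: -2m^2 - 12m - 2 = 0.
By the quadratic formula, m = (12 +/- sqrt(128)) / -4, so m ~= -5.8284 or m ~= -0.1716.
Neither value makes a denominator zero (m != -1, m != -5), so both are valid.

m = -5.8284 or m = -0.1716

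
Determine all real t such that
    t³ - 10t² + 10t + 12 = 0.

t = -0.6904 or t = 2 or t = 8.6904

Possible rational roots are divisors of 12. Testing t = 2 gives 0, so (t - 2) is a factor.
Divide: t³ - 10t² + 10t + 12 = (t - 2)(t² - 8t - 6).
Apply the quadratic formula to t² - 8t - 6 = 0: t = (8 ± √88)/2, i.e. t ≈ 8.6904 or t ≈ -0.6904.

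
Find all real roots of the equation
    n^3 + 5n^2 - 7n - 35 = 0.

n = -5 or n = -2.6458 or n = 2.6458

Possible rational roots are divisors of -35. Testing n = -5 gives 0, so (n + 5) is a factor.
Divide: n^3 + 5n^2 - 7n - 35 = (n + 5)(n^2 - 7).
Apply the quadratic formula to n^2 - 7 = 0: n = (0 +/- sqrt(28))/2, i.e. n ~= 2.6458 or n ~= -2.6458.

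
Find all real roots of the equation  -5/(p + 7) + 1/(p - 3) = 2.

p = -9.4031 or p = 3.4031

Multiply both sides by (p + 7)(p - 3):
-5(p - 3) + (p + 7) = 2(p + 7)(p - 3).
Expand and collect terms: 2p^2 + 12p - 64 = 0.
By the quadratic formula, p = (-12 +/- sqrt(656)) / 4, so p ~= 3.4031 or p ~= -9.4031.
Neither value makes a denominator zero (p != -7, p != 3), so both are valid.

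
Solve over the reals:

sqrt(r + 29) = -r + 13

Square both sides: r + 29 = (-r + 13)^2.
Expand and rearrange: r^2 - 27r + 140 = 0.
Solving gives r = 20 or r = 7.
Check each candidate in the original equation:
  r = 20: sqrt(49) = 7, while -r + 13 = -7 — extraneous.
  r = 7: sqrt(36) = 6, while -r + 13 = 6 — valid.

r = 7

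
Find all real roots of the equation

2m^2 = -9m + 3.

m = -4.8117 or m = 0.3117

Rearrange to standard form: 2m^2 + 9m - 3 = 0.
Discriminant: (9)^2 - 4*2*(-3) = 105.
Quadratic formula: m = (-9 +/- sqrt(105)) / 4.
So m = -9/4 + sqrt(105)/4 ~= 0.3117 or m = -sqrt(105)/4 - 9/4 ~= -4.8117.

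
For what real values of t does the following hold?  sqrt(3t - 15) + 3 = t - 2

t = 5 or t = 8

Isolate the radical: sqrt(3t - 15) = t - 5.
Square both sides: 3t - 15 = (t - 5)^2.
Expand and rearrange: t^2 - 13t + 40 = 0.
Solving gives t = 8 or t = 5.
Check each candidate in the original equation:
  t = 8: sqrt(9) = 3, while t - 5 = 3 — valid.
  t = 5: sqrt(0) = 0, while t - 5 = 0 — valid.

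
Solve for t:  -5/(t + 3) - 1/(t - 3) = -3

Multiply both sides by (t + 3)(t - 3):
-5(t - 3) - (t + 3) = -3(t + 3)(t - 3).
Expand and collect terms: -3t^2 + 6t + 15 = 0.
By the quadratic formula, t = (-6 +/- sqrt(216)) / -6, so t ~= -1.4495 or t ~= 3.4495.
Neither value makes a denominator zero (t != -3, t != 3), so both are valid.

t = -1.4495 or t = 3.4495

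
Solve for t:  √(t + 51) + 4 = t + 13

Isolate the radical: √(t + 51) = t + 9.
Square both sides: t + 51 = (t + 9)².
Expand and rearrange: t² + 17t + 30 = 0.
Solving gives t = -2 or t = -15.
Check each candidate in the original equation:
  t = -2: √(49) = 7, while t + 9 = 7 — valid.
  t = -15: √(36) = 6, while t + 9 = -6 — extraneous.

t = -2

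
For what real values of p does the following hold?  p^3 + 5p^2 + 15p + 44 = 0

Possible rational roots are divisors of 44. Testing p = -4 gives 0, so (p + 4) is a factor.
Divide: p^3 + 5p^2 + 15p + 44 = (p + 4)(p^2 + p + 11).
The quadratic p^2 + p + 11 has discriminant -43 < 0, so no further real roots.

p = -4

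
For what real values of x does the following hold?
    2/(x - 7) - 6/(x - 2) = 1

Multiply both sides by (x - 7)(x - 2):
2(x - 2) - 6(x - 7) = (x - 7)(x - 2).
Expand and collect terms: x² - 5x - 24 = 0.
Factor or apply the quadratic formula: x = 8 or x = -3.
Neither value makes a denominator zero (x ≠ 7, x ≠ 2), so both are valid.

x = -3 or x = 8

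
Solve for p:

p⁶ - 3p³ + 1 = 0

p = 0.7256 or p = 1.3782

Let u = p³. The equation becomes u² - 3u + 1 = 0.
By the quadratic formula, u = √(5)/2 + 3/2 or u = 3/2 - √(5)/2.
p³ = √(5)/2 + 3/2 gives p = ∛(√(5)/2 + 3/2) ≈ 1.3782.
p³ = 3/2 - √(5)/2 gives p = ∛(3/2 - √(5)/2) ≈ 0.7256.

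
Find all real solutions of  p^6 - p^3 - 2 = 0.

p = -1 or p = 1.2599

Let u = p^3. The equation becomes u^2 - u - 2 = 0.
Factor: (u + 1)(u - 2) = 0, so u = -1 or u = 2.
p^3 = -1 gives p = -1.
p^3 = 2 gives p = (2)^(1/3) ~= 1.2599.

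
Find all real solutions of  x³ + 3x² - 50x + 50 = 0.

Possible rational roots are divisors of 50. Testing x = 5 gives 0, so (x - 5) is a factor.
Divide: x³ + 3x² - 50x + 50 = (x - 5)(x² + 8x - 10).
Apply the quadratic formula to x² + 8x - 10 = 0: x = (-8 ± √104)/2, i.e. x ≈ 1.099 or x ≈ -9.099.

x = -9.099 or x = 1.099 or x = 5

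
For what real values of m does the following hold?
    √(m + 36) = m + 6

Square both sides: m + 36 = (m + 6)².
Expand and rearrange: m² + 11m = 0.
Solving gives m = 0 or m = -11.
Check each candidate in the original equation:
  m = 0: √(36) = 6, while m + 6 = 6 — valid.
  m = -11: √(25) = 5, while m + 6 = -5 — extraneous.

m = 0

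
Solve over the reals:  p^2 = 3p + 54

p = -6 or p = 9

Bring every term to one side: p^2 - 3p - 54 = 0.
Factor: (p + 6)(p - 9) = 0.
So p = -6 or p = 9.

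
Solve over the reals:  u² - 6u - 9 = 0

Discriminant: (-6)² − 4·1·(-9) = 72.
Quadratic formula: u = (6 ± √72) / 2.
So u = 3 + 3·√(2) ≈ 7.2426 or u = 3 - 3·√(2) ≈ -1.2426.

u = -1.2426 or u = 7.2426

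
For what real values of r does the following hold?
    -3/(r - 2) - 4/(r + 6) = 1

Multiply both sides by (r - 2)(r + 6):
-3(r + 6) - 4(r - 2) = (r - 2)(r + 6).
Expand and collect terms: r² + 11r - 2 = 0.
By the quadratic formula, r = (-11 ± √129) / 2, so r ≈ 0.1789 or r ≈ -11.1789.
Neither value makes a denominator zero (r ≠ 2, r ≠ -6), so both are valid.

r = -11.1789 or r = 0.1789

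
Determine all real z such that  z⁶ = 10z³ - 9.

Let u = z³. The equation becomes u² - 10u + 9 = 0.
Factor: (u - 9)(u - 1) = 0, so u = 9 or u = 1.
z³ = 9 gives z = ∛(9) ≈ 2.0801.
z³ = 1 gives z = 1.

z = 1 or z = 2.0801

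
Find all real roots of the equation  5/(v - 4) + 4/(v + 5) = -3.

Multiply both sides by (v - 4)(v + 5):
5(v + 5) + 4(v - 4) = -3(v - 4)(v + 5).
Expand and collect terms: -3v² - 12v + 51 = 0.
By the quadratic formula, v = (12 ± √756) / -6, so v ≈ -6.5826 or v ≈ 2.5826.
Neither value makes a denominator zero (v ≠ 4, v ≠ -5), so both are valid.

v = -6.5826 or v = 2.5826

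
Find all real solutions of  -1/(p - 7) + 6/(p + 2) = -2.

Multiply both sides by (p - 7)(p + 2):
-(p + 2) + 6(p - 7) = -2(p - 7)(p + 2).
Expand and collect terms: -2p² + 5p + 72 = 0.
By the quadratic formula, p = (-5 ± √601) / -4, so p ≈ -4.8788 or p ≈ 7.3788.
Neither value makes a denominator zero (p ≠ 7, p ≠ -2), so both are valid.

p = -4.8788 or p = 7.3788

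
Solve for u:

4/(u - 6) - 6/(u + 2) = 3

Multiply both sides by (u - 6)(u + 2):
4(u + 2) - 6(u - 6) = 3(u - 6)(u + 2).
Expand and collect terms: 3u² - 10u - 80 = 0.
By the quadratic formula, u = (10 ± √1060) / 6, so u ≈ 7.0929 or u ≈ -3.7596.
Neither value makes a denominator zero (u ≠ 6, u ≠ -2), so both are valid.

u = -3.7596 or u = 7.0929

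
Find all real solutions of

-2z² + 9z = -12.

Rearrange to standard form: -2z² + 9z + 12 = 0.
Discriminant: (9)² − 4·(-2)·12 = 177.
Quadratic formula: z = (-9 ± √177) / (-4).
So z = 9/4 - √(177)/4 ≈ -1.076 or z = 9/4 + √(177)/4 ≈ 5.576.

z = -1.076 or z = 5.576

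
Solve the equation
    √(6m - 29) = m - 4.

m = 5 or m = 9

Square both sides: 6m - 29 = (m - 4)².
Expand and rearrange: m² - 14m + 45 = 0.
Solving gives m = 9 or m = 5.
Check each candidate in the original equation:
  m = 9: √(25) = 5, while m - 4 = 5 — valid.
  m = 5: √(1) = 1, while m - 4 = 1 — valid.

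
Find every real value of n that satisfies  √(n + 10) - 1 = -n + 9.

n = 6

Isolate the radical: √(n + 10) = -n + 10.
Square both sides: n + 10 = (-n + 10)².
Expand and rearrange: n² - 21n + 90 = 0.
Solving gives n = 15 or n = 6.
Check each candidate in the original equation:
  n = 15: √(25) = 5, while -n + 10 = -5 — extraneous.
  n = 6: √(16) = 4, while -n + 10 = 4 — valid.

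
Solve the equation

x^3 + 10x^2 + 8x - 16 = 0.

x = -8.899 or x = -2 or x = 0.899

Possible rational roots are divisors of -16. Testing x = -2 gives 0, so (x + 2) is a factor.
Divide: x^3 + 10x^2 + 8x - 16 = (x + 2)(x^2 + 8x - 8).
Apply the quadratic formula to x^2 + 8x - 8 = 0: x = (-8 +/- sqrt(96))/2, i.e. x ~= 0.899 or x ~= -8.899.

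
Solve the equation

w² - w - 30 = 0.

w = -5 or w = 6

Factor: (w + 5)(w - 6) = 0.
So w = -5 or w = 6.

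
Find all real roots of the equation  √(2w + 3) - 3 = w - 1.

w = -1

Isolate the radical: √(2w + 3) = w + 2.
Square both sides: 2w + 3 = (w + 2)².
Expand and rearrange: w² + 2w + 1 = 0.
This gives the repeated root w = -1.
Check in the original equation:
  w = -1: √(1) = 1, while w + 2 = 1 — valid.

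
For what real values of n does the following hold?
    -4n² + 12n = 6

n = 0.634 or n = 2.366

Rearrange to standard form: -4n² + 12n - 6 = 0.
Discriminant: (12)² − 4·(-4)·(-6) = 48.
Quadratic formula: n = (-12 ± √48) / (-8).
So n = 3/2 - √(3)/2 ≈ 0.634 or n = √(3)/2 + 3/2 ≈ 2.366.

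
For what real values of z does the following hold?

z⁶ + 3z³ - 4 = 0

z = -1.5874 or z = 1

Let u = z³. The equation becomes u² + 3u - 4 = 0.
Factor: (u + 4)(u - 1) = 0, so u = -4 or u = 1.
z³ = -4 gives z = -∛(4) ≈ -1.5874.
z³ = 1 gives z = 1.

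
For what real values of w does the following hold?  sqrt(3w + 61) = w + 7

Square both sides: 3w + 61 = (w + 7)^2.
Expand and rearrange: w^2 + 11w - 12 = 0.
Solving gives w = 1 or w = -12.
Check each candidate in the original equation:
  w = 1: sqrt(64) = 8, while w + 7 = 8 — valid.
  w = -12: sqrt(25) = 5, while w + 7 = -5 — extraneous.

w = 1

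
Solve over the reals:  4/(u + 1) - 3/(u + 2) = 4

Multiply both sides by (u + 1)(u + 2):
4(u + 2) - 3(u + 1) = 4(u + 1)(u + 2).
Expand and collect terms: 4u^2 + 11u + 3 = 0.
By the quadratic formula, u = (-11 +/- sqrt(73)) / 8, so u ~= -0.307 or u ~= -2.443.
Neither value makes a denominator zero (u != -1, u != -2), so both are valid.

u = -2.443 or u = -0.307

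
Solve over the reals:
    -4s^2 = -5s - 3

Rearrange to standard form: -4s^2 + 5s + 3 = 0.
Discriminant: (5)^2 - 4*(-4)*3 = 73.
Quadratic formula: s = (-5 +/- sqrt(73)) / (-8).
So s = 5/8 - sqrt(73)/8 ~= -0.443 or s = 5/8 + sqrt(73)/8 ~= 1.693.

s = -0.443 or s = 1.693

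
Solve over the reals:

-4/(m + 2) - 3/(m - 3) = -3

Multiply both sides by (m + 2)(m - 3):
-4(m - 3) - 3(m + 2) = -3(m + 2)(m - 3).
Expand and collect terms: -3m^2 + 10m + 12 = 0.
By the quadratic formula, m = (-10 +/- sqrt(244)) / -6, so m ~= -0.9367 or m ~= 4.2701.
Neither value makes a denominator zero (m != -2, m != 3), so both are valid.

m = -0.9367 or m = 4.2701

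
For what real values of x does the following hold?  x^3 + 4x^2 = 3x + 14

Rearrange: x^3 + 4x^2 - 3x - 14 = 0.
Possible rational roots are divisors of -14. Testing x = -2 gives 0, so (x + 2) is a factor.
Divide: x^3 + 4x^2 - 3x - 14 = (x + 2)(x^2 + 2x - 7).
Apply the quadratic formula to x^2 + 2x - 7 = 0: x = (-2 +/- sqrt(32))/2, i.e. x ~= 1.8284 or x ~= -3.8284.

x = -3.8284 or x = -2 or x = 1.8284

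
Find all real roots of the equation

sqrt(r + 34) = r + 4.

Square both sides: r + 34 = (r + 4)^2.
Expand and rearrange: r^2 + 7r - 18 = 0.
Solving gives r = 2 or r = -9.
Check each candidate in the original equation:
  r = 2: sqrt(36) = 6, while r + 4 = 6 — valid.
  r = -9: sqrt(25) = 5, while r + 4 = -5 — extraneous.

r = 2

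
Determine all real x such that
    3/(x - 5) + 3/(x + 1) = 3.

x = -0.1623 or x = 6.1623

Multiply both sides by (x - 5)(x + 1):
3(x + 1) + 3(x - 5) = 3(x - 5)(x + 1).
Expand and collect terms: 3x² - 18x - 3 = 0.
By the quadratic formula, x = (18 ± √360) / 6, so x ≈ 6.1623 or x ≈ -0.1623.
Neither value makes a denominator zero (x ≠ 5, x ≠ -1), so both are valid.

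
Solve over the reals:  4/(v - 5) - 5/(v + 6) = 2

Multiply both sides by (v - 5)(v + 6):
4(v + 6) - 5(v - 5) = 2(v - 5)(v + 6).
Expand and collect terms: 2v² + 3v - 109 = 0.
By the quadratic formula, v = (-3 ± √881) / 4, so v ≈ 6.6704 or v ≈ -8.1704.
Neither value makes a denominator zero (v ≠ 5, v ≠ -6), so both are valid.

v = -8.1704 or v = 6.6704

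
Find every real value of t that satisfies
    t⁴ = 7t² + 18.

t = -3 or t = 3

Let u = t². The equation becomes u² - 7u - 18 = 0.
Factor: (u + 2)(u - 9) = 0, so u = -2 or u = 9.
t² = -2 < 0 has no real solution.
t² = 9 gives t = ±3.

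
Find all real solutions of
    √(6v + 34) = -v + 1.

v = -3

Square both sides: 6v + 34 = (-v + 1)².
Expand and rearrange: v² - 8v - 33 = 0.
Solving gives v = 11 or v = -3.
Check each candidate in the original equation:
  v = 11: √(100) = 10, while -v + 1 = -10 — extraneous.
  v = -3: √(16) = 4, while -v + 1 = 4 — valid.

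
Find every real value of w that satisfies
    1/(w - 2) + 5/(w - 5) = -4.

w = 1.6044 or w = 3.8956

Multiply both sides by (w - 2)(w - 5):
(w - 5) + 5(w - 2) = -4(w - 2)(w - 5).
Expand and collect terms: -4w^2 + 22w - 25 = 0.
By the quadratic formula, w = (-22 +/- sqrt(84)) / -8, so w ~= 1.6044 or w ~= 3.8956.
Neither value makes a denominator zero (w != 2, w != 5), so both are valid.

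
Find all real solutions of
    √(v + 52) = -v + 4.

Square both sides: v + 52 = (-v + 4)².
Expand and rearrange: v² - 9v - 36 = 0.
Solving gives v = 12 or v = -3.
Check each candidate in the original equation:
  v = 12: √(64) = 8, while -v + 4 = -8 — extraneous.
  v = -3: √(49) = 7, while -v + 4 = 7 — valid.

v = -3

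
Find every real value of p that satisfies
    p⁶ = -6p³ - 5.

p = -1.71 or p = -1

Let u = p³. The equation becomes u² + 6u + 5 = 0.
Factor: (u + 5)(u + 1) = 0, so u = -5 or u = -1.
p³ = -5 gives p = -∛(5) ≈ -1.71.
p³ = -1 gives p = -1.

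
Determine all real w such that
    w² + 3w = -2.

Bring every term to one side: w² + 3w + 2 = 0.
Factor: (w + 1)(w + 2) = 0.
So w = -1 or w = -2.

w = -2 or w = -1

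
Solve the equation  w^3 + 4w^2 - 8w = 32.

w = -4 or w = -2.8284 or w = 2.8284

Rearrange: w^3 + 4w^2 - 8w - 32 = 0.
Possible rational roots are divisors of -32. Testing w = -4 gives 0, so (w + 4) is a factor.
Divide: w^3 + 4w^2 - 8w - 32 = (w + 4)(w^2 - 8).
Apply the quadratic formula to w^2 - 8 = 0: w = (0 +/- sqrt(32))/2, i.e. w ~= 2.8284 or w ~= -2.8284.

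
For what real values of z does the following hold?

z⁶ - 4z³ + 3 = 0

Let u = z³. The equation becomes u² - 4u + 3 = 0.
Factor: (u - 3)(u - 1) = 0, so u = 3 or u = 1.
z³ = 3 gives z = ∛(3) ≈ 1.4422.
z³ = 1 gives z = 1.

z = 1 or z = 1.4422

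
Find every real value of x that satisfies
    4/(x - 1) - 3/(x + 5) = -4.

Multiply both sides by (x - 1)(x + 5):
4(x + 5) - 3(x - 1) = -4(x - 1)(x + 5).
Expand and collect terms: -4x^2 - 17x - 3 = 0.
By the quadratic formula, x = (17 +/- sqrt(241)) / -8, so x ~= -4.0655 or x ~= -0.1845.
Neither value makes a denominator zero (x != 1, x != -5), so both are valid.

x = -4.0655 or x = -0.1845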